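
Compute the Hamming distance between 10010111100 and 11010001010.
XOR = 01000110110, count of 1s = 5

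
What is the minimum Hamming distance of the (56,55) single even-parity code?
d_min = 2 (flipping one data bit also flips the parity bit, so the two closest codewords differ in exactly 2 positions).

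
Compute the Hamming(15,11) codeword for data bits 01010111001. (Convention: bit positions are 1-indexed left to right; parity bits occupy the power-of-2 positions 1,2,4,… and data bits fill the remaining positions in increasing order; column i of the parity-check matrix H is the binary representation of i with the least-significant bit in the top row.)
Codeword c = d · G (mod 2), d = 01010111001:
  c[0] = d·G[:,0] = (01010111001)·(11011010101) mod 2 = 0+1+0+1+0+0+1+0+0+0+1 mod 2 = 0
  c[1] = d·G[:,1] = (01010111001)·(10110110011) mod 2 = 0+0+0+1+0+1+1+0+0+0+1 mod 2 = 0
  c[2] = d·G[:,2] = (01010111001)·(10000000000) mod 2 = 0+0+0+0+0+0+0+0+0+0+0 mod 2 = 0
  c[3] = d·G[:,3] = (01010111001)·(01110001111) mod 2 = 0+1+0+1+0+0+0+1+0+0+1 mod 2 = 0
  c[4] = d·G[:,4] = (01010111001)·(01000000000) mod 2 = 0+1+0+0+0+0+0+0+0+0+0 mod 2 = 1
  c[5] = d·G[:,5] = (01010111001)·(00100000000) mod 2 = 0+0+0+0+0+0+0+0+0+0+0 mod 2 = 0
  c[6] = d·G[:,6] = (01010111001)·(00010000000) mod 2 = 0+0+0+1+0+0+0+0+0+0+0 mod 2 = 1
  c[7] = d·G[:,7] = (01010111001)·(00001111111) mod 2 = 0+0+0+0+0+1+1+1+0+0+1 mod 2 = 0
  c[8] = d·G[:,8] = (01010111001)·(00001000000) mod 2 = 0+0+0+0+0+0+0+0+0+0+0 mod 2 = 0
  c[9] = d·G[:,9] = (01010111001)·(00000100000) mod 2 = 0+0+0+0+0+1+0+0+0+0+0 mod 2 = 1
  c[10] = d·G[:,10] = (01010111001)·(00000010000) mod 2 = 0+0+0+0+0+0+1+0+0+0+0 mod 2 = 1
  c[11] = d·G[:,11] = (01010111001)·(00000001000) mod 2 = 0+0+0+0+0+0+0+1+0+0+0 mod 2 = 1
  c[12] = d·G[:,12] = (01010111001)·(00000000100) mod 2 = 0+0+0+0+0+0+0+0+0+0+0 mod 2 = 0
  c[13] = d·G[:,13] = (01010111001)·(00000000010) mod 2 = 0+0+0+0+0+0+0+0+0+0+0 mod 2 = 0
  c[14] = d·G[:,14] = (01010111001)·(00000000001) mod 2 = 0+0+0+0+0+0+0+0+0+0+1 mod 2 = 1
Codeword = 000010100111001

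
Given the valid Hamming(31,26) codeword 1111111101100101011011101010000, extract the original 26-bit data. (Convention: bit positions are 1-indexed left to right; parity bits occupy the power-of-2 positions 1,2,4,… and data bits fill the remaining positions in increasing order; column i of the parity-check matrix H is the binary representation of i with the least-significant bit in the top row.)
Parity bits occupy power-of-2 positions; data bits are at positions {3,5,6,7,9,10,11,12,13,14,15,17,18,19,20,21,22,23,24,25,26,27,28,29,30,31} (1-indexed).
Extract: c[3]=1 c[5]=1 c[6]=1 c[7]=1 c[9]=0 c[10]=1 c[11]=1 c[12]=0 c[13]=0 c[14]=1 c[15]=0 c[17]=0 c[18]=1 c[19]=1 c[20]=0 c[21]=1 c[22]=1 c[23]=1 c[24]=0 c[25]=1 c[26]=0 c[27]=1 c[28]=0 c[29]=0 c[30]=0 c[31]=0
Data = 11110110010011011101010000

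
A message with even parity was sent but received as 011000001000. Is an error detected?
Sum of received bits: 0+1+1+0+0+0+0+0+1+0+0+0 = 3; 3 mod 2 = 1. Result is 1 ≠ 0 → error detected.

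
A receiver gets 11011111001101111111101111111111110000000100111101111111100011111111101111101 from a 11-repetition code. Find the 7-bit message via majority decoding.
Split into 11-bit blocks and majority-vote each:
  block 1 = 11011111001: 8 ones, 3 zeros → 1
  block 2 = 10111111110: 9 ones, 2 zeros → 1
  block 3 = 11111111111: 11 ones, 0 zeros → 1
  block 4 = 10000000100: 2 ones, 9 zeros → 0
  block 5 = 11110111111: 10 ones, 1 zeros → 1
  block 6 = 11000111111: 8 ones, 3 zeros → 1
  block 7 = 11101111101: 9 ones, 2 zeros → 1
Decoded = 1110111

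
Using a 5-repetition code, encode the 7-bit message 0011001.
Repeat each bit 5× and concatenate:
0→00000  0→00000  1→11111  1→11111  0→00000  0→00000  1→11111
Codeword = 00000000001111111111000000000011111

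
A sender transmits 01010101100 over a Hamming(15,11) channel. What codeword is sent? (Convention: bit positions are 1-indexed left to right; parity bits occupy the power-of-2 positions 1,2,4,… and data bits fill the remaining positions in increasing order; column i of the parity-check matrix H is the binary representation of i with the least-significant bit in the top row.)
Codeword c = d · G (mod 2), d = 01010101100:
  c[0] = d·G[:,0] = (01010101100)·(11011010101) mod 2 = 0+1+0+1+0+0+0+0+1+0+0 mod 2 = 1
  c[1] = d·G[:,1] = (01010101100)·(10110110011) mod 2 = 0+0+0+1+0+1+0+0+0+0+0 mod 2 = 0
  c[2] = d·G[:,2] = (01010101100)·(10000000000) mod 2 = 0+0+0+0+0+0+0+0+0+0+0 mod 2 = 0
  c[3] = d·G[:,3] = (01010101100)·(01110001111) mod 2 = 0+1+0+1+0+0+0+1+1+0+0 mod 2 = 0
  c[4] = d·G[:,4] = (01010101100)·(01000000000) mod 2 = 0+1+0+0+0+0+0+0+0+0+0 mod 2 = 1
  c[5] = d·G[:,5] = (01010101100)·(00100000000) mod 2 = 0+0+0+0+0+0+0+0+0+0+0 mod 2 = 0
  c[6] = d·G[:,6] = (01010101100)·(00010000000) mod 2 = 0+0+0+1+0+0+0+0+0+0+0 mod 2 = 1
  c[7] = d·G[:,7] = (01010101100)·(00001111111) mod 2 = 0+0+0+0+0+1+0+1+1+0+0 mod 2 = 1
  c[8] = d·G[:,8] = (01010101100)·(00001000000) mod 2 = 0+0+0+0+0+0+0+0+0+0+0 mod 2 = 0
  c[9] = d·G[:,9] = (01010101100)·(00000100000) mod 2 = 0+0+0+0+0+1+0+0+0+0+0 mod 2 = 1
  c[10] = d·G[:,10] = (01010101100)·(00000010000) mod 2 = 0+0+0+0+0+0+0+0+0+0+0 mod 2 = 0
  c[11] = d·G[:,11] = (01010101100)·(00000001000) mod 2 = 0+0+0+0+0+0+0+1+0+0+0 mod 2 = 1
  c[12] = d·G[:,12] = (01010101100)·(00000000100) mod 2 = 0+0+0+0+0+0+0+0+1+0+0 mod 2 = 1
  c[13] = d·G[:,13] = (01010101100)·(00000000010) mod 2 = 0+0+0+0+0+0+0+0+0+0+0 mod 2 = 0
  c[14] = d·G[:,14] = (01010101100)·(00000000001) mod 2 = 0+0+0+0+0+0+0+0+0+0+0 mod 2 = 0
Codeword = 100010110101100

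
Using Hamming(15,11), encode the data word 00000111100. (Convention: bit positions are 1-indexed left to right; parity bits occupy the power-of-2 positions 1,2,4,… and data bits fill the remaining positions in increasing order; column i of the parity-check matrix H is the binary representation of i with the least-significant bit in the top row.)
Codeword c = d · G (mod 2), d = 00000111100:
  c[0] = d·G[:,0] = (00000111100)·(11011010101) mod 2 = 0+0+0+0+0+0+1+0+1+0+0 mod 2 = 0
  c[1] = d·G[:,1] = (00000111100)·(10110110011) mod 2 = 0+0+0+0+0+1+1+0+0+0+0 mod 2 = 0
  c[2] = d·G[:,2] = (00000111100)·(10000000000) mod 2 = 0+0+0+0+0+0+0+0+0+0+0 mod 2 = 0
  c[3] = d·G[:,3] = (00000111100)·(01110001111) mod 2 = 0+0+0+0+0+0+0+1+1+0+0 mod 2 = 0
  c[4] = d·G[:,4] = (00000111100)·(01000000000) mod 2 = 0+0+0+0+0+0+0+0+0+0+0 mod 2 = 0
  c[5] = d·G[:,5] = (00000111100)·(00100000000) mod 2 = 0+0+0+0+0+0+0+0+0+0+0 mod 2 = 0
  c[6] = d·G[:,6] = (00000111100)·(00010000000) mod 2 = 0+0+0+0+0+0+0+0+0+0+0 mod 2 = 0
  c[7] = d·G[:,7] = (00000111100)·(00001111111) mod 2 = 0+0+0+0+0+1+1+1+1+0+0 mod 2 = 0
  c[8] = d·G[:,8] = (00000111100)·(00001000000) mod 2 = 0+0+0+0+0+0+0+0+0+0+0 mod 2 = 0
  c[9] = d·G[:,9] = (00000111100)·(00000100000) mod 2 = 0+0+0+0+0+1+0+0+0+0+0 mod 2 = 1
  c[10] = d·G[:,10] = (00000111100)·(00000010000) mod 2 = 0+0+0+0+0+0+1+0+0+0+0 mod 2 = 1
  c[11] = d·G[:,11] = (00000111100)·(00000001000) mod 2 = 0+0+0+0+0+0+0+1+0+0+0 mod 2 = 1
  c[12] = d·G[:,12] = (00000111100)·(00000000100) mod 2 = 0+0+0+0+0+0+0+0+1+0+0 mod 2 = 1
  c[13] = d·G[:,13] = (00000111100)·(00000000010) mod 2 = 0+0+0+0+0+0+0+0+0+0+0 mod 2 = 0
  c[14] = d·G[:,14] = (00000111100)·(00000000001) mod 2 = 0+0+0+0+0+0+0+0+0+0+0 mod 2 = 0
Codeword = 000000000111100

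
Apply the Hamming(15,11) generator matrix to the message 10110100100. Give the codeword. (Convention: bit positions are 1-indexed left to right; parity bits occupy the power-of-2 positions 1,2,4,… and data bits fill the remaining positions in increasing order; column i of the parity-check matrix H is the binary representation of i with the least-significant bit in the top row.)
Codeword c = d · G (mod 2), d = 10110100100:
  c[0] = d·G[:,0] = (10110100100)·(11011010101) mod 2 = 1+0+0+1+0+0+0+0+1+0+0 mod 2 = 1
  c[1] = d·G[:,1] = (10110100100)·(10110110011) mod 2 = 1+0+1+1+0+1+0+0+0+0+0 mod 2 = 0
  c[2] = d·G[:,2] = (10110100100)·(10000000000) mod 2 = 1+0+0+0+0+0+0+0+0+0+0 mod 2 = 1
  c[3] = d·G[:,3] = (10110100100)·(01110001111) mod 2 = 0+0+1+1+0+0+0+0+1+0+0 mod 2 = 1
  c[4] = d·G[:,4] = (10110100100)·(01000000000) mod 2 = 0+0+0+0+0+0+0+0+0+0+0 mod 2 = 0
  c[5] = d·G[:,5] = (10110100100)·(00100000000) mod 2 = 0+0+1+0+0+0+0+0+0+0+0 mod 2 = 1
  c[6] = d·G[:,6] = (10110100100)·(00010000000) mod 2 = 0+0+0+1+0+0+0+0+0+0+0 mod 2 = 1
  c[7] = d·G[:,7] = (10110100100)·(00001111111) mod 2 = 0+0+0+0+0+1+0+0+1+0+0 mod 2 = 0
  c[8] = d·G[:,8] = (10110100100)·(00001000000) mod 2 = 0+0+0+0+0+0+0+0+0+0+0 mod 2 = 0
  c[9] = d·G[:,9] = (10110100100)·(00000100000) mod 2 = 0+0+0+0+0+1+0+0+0+0+0 mod 2 = 1
  c[10] = d·G[:,10] = (10110100100)·(00000010000) mod 2 = 0+0+0+0+0+0+0+0+0+0+0 mod 2 = 0
  c[11] = d·G[:,11] = (10110100100)·(00000001000) mod 2 = 0+0+0+0+0+0+0+0+0+0+0 mod 2 = 0
  c[12] = d·G[:,12] = (10110100100)·(00000000100) mod 2 = 0+0+0+0+0+0+0+0+1+0+0 mod 2 = 1
  c[13] = d·G[:,13] = (10110100100)·(00000000010) mod 2 = 0+0+0+0+0+0+0+0+0+0+0 mod 2 = 0
  c[14] = d·G[:,14] = (10110100100)·(00000000001) mod 2 = 0+0+0+0+0+0+0+0+0+0+0 mod 2 = 0
Codeword = 101101100100100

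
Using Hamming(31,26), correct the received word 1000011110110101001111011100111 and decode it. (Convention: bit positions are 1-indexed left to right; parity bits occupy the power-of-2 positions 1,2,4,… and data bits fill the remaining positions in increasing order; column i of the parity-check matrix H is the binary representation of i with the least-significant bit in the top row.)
Syndrome s = H · r^T (mod 2), r = 1000011110110101001111011100111:
  s[0] = (1010101010101010101010101010101)·(1000011110110101001111011100111) mod 2 = 1+0+0+0+0+0+1+0+1+0+1+0+0+0+0+0+0+0+1+0+1+0+0+0+1+0+0+0+1+0+1 mod 2 = 1
  s[1] = (0110011001100110011001100110011)·(1000011110110101001111011100111) mod 2 = 0+0+0+0+0+1+1+0+0+0+1+0+0+1+0+0+0+0+1+0+0+1+0+0+0+1+0+0+0+1+1 mod 2 = 1
  s[2] = (0001111000011110000111100001111)·(1000011110110101001111011100111) mod 2 = 0+0+0+0+0+1+1+0+0+0+0+1+0+1+0+0+0+0+0+1+1+1+0+0+0+0+0+0+1+1+1 mod 2 = 0
  s[3] = (0000000111111110000000011111111)·(1000011110110101001111011100111) mod 2 = 0+0+0+0+0+0+0+1+1+0+1+1+0+1+0+0+0+0+0+0+0+0+0+1+1+1+0+0+1+1+1 mod 2 = 1
  s[4] = (0000000000000001111111111111111)·(1000011110110101001111011100111) mod 2 = 0+0+0+0+0+0+0+0+0+0+0+0+0+0+0+1+0+0+1+1+1+1+0+1+1+1+0+0+1+1+1 mod 2 = 1
Syndrome = 11011
Column 27 of H equals this syndrome → error at bit 27 (1-indexed).
Flip bit 27: 1000011110110101001111011100111 → 1000011110110101001111011110111
Extract data bits at positions {3,5,6,7,9,10,11,12,13,14,15,17,18,19,20,21,22,23,24,25,26,27,28,29,30,31}: 00111011010001111011110111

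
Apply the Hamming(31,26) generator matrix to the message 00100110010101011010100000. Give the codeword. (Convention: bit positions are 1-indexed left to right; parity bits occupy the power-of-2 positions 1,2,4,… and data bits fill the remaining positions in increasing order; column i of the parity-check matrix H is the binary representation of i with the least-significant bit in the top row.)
Codeword c = d · G (mod 2), d = 00100110010101011010100000:
  c[0] = d·G[:,0] = (00100110010101011010100000)·(11011010101101010101010101) mod 2 = 0+0+0+0+0+0+1+0+0+0+0+1+0+1+0+1+0+0+0+0+0+0+0+0+0+0 mod 2 = 0
  c[1] = d·G[:,1] = (00100110010101011010100000)·(10110110011011001100110011) mod 2 = 0+0+1+0+0+1+1+0+0+1+0+0+0+1+0+0+1+0+0+0+1+0+0+0+0+0 mod 2 = 1
  c[2] = d·G[:,2] = (00100110010101011010100000)·(10000000000000000000000000) mod 2 = 0+0+0+0+0+0+0+0+0+0+0+0+0+0+0+0+0+0+0+0+0+0+0+0+0+0 mod 2 = 0
  c[3] = d·G[:,3] = (00100110010101011010100000)·(01110001111000111100001111) mod 2 = 0+0+1+0+0+0+0+0+0+1+0+0+0+0+0+1+1+0+0+0+0+0+0+0+0+0 mod 2 = 0
  c[4] = d·G[:,4] = (00100110010101011010100000)·(01000000000000000000000000) mod 2 = 0+0+0+0+0+0+0+0+0+0+0+0+0+0+0+0+0+0+0+0+0+0+0+0+0+0 mod 2 = 0
  c[5] = d·G[:,5] = (00100110010101011010100000)·(00100000000000000000000000) mod 2 = 0+0+1+0+0+0+0+0+0+0+0+0+0+0+0+0+0+0+0+0+0+0+0+0+0+0 mod 2 = 1
  c[6] = d·G[:,6] = (00100110010101011010100000)·(00010000000000000000000000) mod 2 = 0+0+0+0+0+0+0+0+0+0+0+0+0+0+0+0+0+0+0+0+0+0+0+0+0+0 mod 2 = 0
  c[7] = d·G[:,7] = (00100110010101011010100000)·(00001111111000000011111111) mod 2 = 0+0+0+0+0+1+1+0+0+1+0+0+0+0+0+0+0+0+1+0+1+0+0+0+0+0 mod 2 = 1
  c[8] = d·G[:,8] = (00100110010101011010100000)·(00001000000000000000000000) mod 2 = 0+0+0+0+0+0+0+0+0+0+0+0+0+0+0+0+0+0+0+0+0+0+0+0+0+0 mod 2 = 0
  c[9] = d·G[:,9] = (00100110010101011010100000)·(00000100000000000000000000) mod 2 = 0+0+0+0+0+1+0+0+0+0+0+0+0+0+0+0+0+0+0+0+0+0+0+0+0+0 mod 2 = 1
  c[10] = d·G[:,10] = (00100110010101011010100000)·(00000010000000000000000000) mod 2 = 0+0+0+0+0+0+1+0+0+0+0+0+0+0+0+0+0+0+0+0+0+0+0+0+0+0 mod 2 = 1
  c[11] = d·G[:,11] = (00100110010101011010100000)·(00000001000000000000000000) mod 2 = 0+0+0+0+0+0+0+0+0+0+0+0+0+0+0+0+0+0+0+0+0+0+0+0+0+0 mod 2 = 0
  c[12] = d·G[:,12] = (00100110010101011010100000)·(00000000100000000000000000) mod 2 = 0+0+0+0+0+0+0+0+0+0+0+0+0+0+0+0+0+0+0+0+0+0+0+0+0+0 mod 2 = 0
  c[13] = d·G[:,13] = (00100110010101011010100000)·(00000000010000000000000000) mod 2 = 0+0+0+0+0+0+0+0+0+1+0+0+0+0+0+0+0+0+0+0+0+0+0+0+0+0 mod 2 = 1
  c[14] = d·G[:,14] = (00100110010101011010100000)·(00000000001000000000000000) mod 2 = 0+0+0+0+0+0+0+0+0+0+0+0+0+0+0+0+0+0+0+0+0+0+0+0+0+0 mod 2 = 0
  c[15] = d·G[:,15] = (00100110010101011010100000)·(00000000000111111111111111) mod 2 = 0+0+0+0+0+0+0+0+0+0+0+1+0+1+0+1+1+0+1+0+1+0+0+0+0+0 mod 2 = 0
  c[16] = d·G[:,16] = (00100110010101011010100000)·(00000000000100000000000000) mod 2 = 0+0+0+0+0+0+0+0+0+0+0+1+0+0+0+0+0+0+0+0+0+0+0+0+0+0 mod 2 = 1
  c[17] = d·G[:,17] = (00100110010101011010100000)·(00000000000010000000000000) mod 2 = 0+0+0+0+0+0+0+0+0+0+0+0+0+0+0+0+0+0+0+0+0+0+0+0+0+0 mod 2 = 0
  c[18] = d·G[:,18] = (00100110010101011010100000)·(00000000000001000000000000) mod 2 = 0+0+0+0+0+0+0+0+0+0+0+0+0+1+0+0+0+0+0+0+0+0+0+0+0+0 mod 2 = 1
  c[19] = d·G[:,19] = (00100110010101011010100000)·(00000000000000100000000000) mod 2 = 0+0+0+0+0+0+0+0+0+0+0+0+0+0+0+0+0+0+0+0+0+0+0+0+0+0 mod 2 = 0
  c[20] = d·G[:,20] = (00100110010101011010100000)·(00000000000000010000000000) mod 2 = 0+0+0+0+0+0+0+0+0+0+0+0+0+0+0+1+0+0+0+0+0+0+0+0+0+0 mod 2 = 1
  c[21] = d·G[:,21] = (00100110010101011010100000)·(00000000000000001000000000) mod 2 = 0+0+0+0+0+0+0+0+0+0+0+0+0+0+0+0+1+0+0+0+0+0+0+0+0+0 mod 2 = 1
  c[22] = d·G[:,22] = (00100110010101011010100000)·(00000000000000000100000000) mod 2 = 0+0+0+0+0+0+0+0+0+0+0+0+0+0+0+0+0+0+0+0+0+0+0+0+0+0 mod 2 = 0
  c[23] = d·G[:,23] = (00100110010101011010100000)·(00000000000000000010000000) mod 2 = 0+0+0+0+0+0+0+0+0+0+0+0+0+0+0+0+0+0+1+0+0+0+0+0+0+0 mod 2 = 1
  c[24] = d·G[:,24] = (00100110010101011010100000)·(00000000000000000001000000) mod 2 = 0+0+0+0+0+0+0+0+0+0+0+0+0+0+0+0+0+0+0+0+0+0+0+0+0+0 mod 2 = 0
  c[25] = d·G[:,25] = (00100110010101011010100000)·(00000000000000000000100000) mod 2 = 0+0+0+0+0+0+0+0+0+0+0+0+0+0+0+0+0+0+0+0+1+0+0+0+0+0 mod 2 = 1
  c[26] = d·G[:,26] = (00100110010101011010100000)·(00000000000000000000010000) mod 2 = 0+0+0+0+0+0+0+0+0+0+0+0+0+0+0+0+0+0+0+0+0+0+0+0+0+0 mod 2 = 0
  c[27] = d·G[:,27] = (00100110010101011010100000)·(00000000000000000000001000) mod 2 = 0+0+0+0+0+0+0+0+0+0+0+0+0+0+0+0+0+0+0+0+0+0+0+0+0+0 mod 2 = 0
  c[28] = d·G[:,28] = (00100110010101011010100000)·(00000000000000000000000100) mod 2 = 0+0+0+0+0+0+0+0+0+0+0+0+0+0+0+0+0+0+0+0+0+0+0+0+0+0 mod 2 = 0
  c[29] = d·G[:,29] = (00100110010101011010100000)·(00000000000000000000000010) mod 2 = 0+0+0+0+0+0+0+0+0+0+0+0+0+0+0+0+0+0+0+0+0+0+0+0+0+0 mod 2 = 0
  c[30] = d·G[:,30] = (00100110010101011010100000)·(00000000000000000000000001) mod 2 = 0+0+0+0+0+0+0+0+0+0+0+0+0+0+0+0+0+0+0+0+0+0+0+0+0+0 mod 2 = 0
Codeword = 0100010101100100101011010100000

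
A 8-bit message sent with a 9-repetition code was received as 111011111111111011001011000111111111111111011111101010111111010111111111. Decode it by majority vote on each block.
Split into 9-bit blocks and majority-vote each:
  block 1 = 111011111: 8 ones, 1 zeros → 1
  block 2 = 111111011: 8 ones, 1 zeros → 1
  block 3 = 001011000: 3 ones, 6 zeros → 0
  block 4 = 111111111: 9 ones, 0 zeros → 1
  block 5 = 111111011: 8 ones, 1 zeros → 1
  block 6 = 111101010: 6 ones, 3 zeros → 1
  block 7 = 111111010: 7 ones, 2 zeros → 1
  block 8 = 111111111: 9 ones, 0 zeros → 1
Decoded = 11011111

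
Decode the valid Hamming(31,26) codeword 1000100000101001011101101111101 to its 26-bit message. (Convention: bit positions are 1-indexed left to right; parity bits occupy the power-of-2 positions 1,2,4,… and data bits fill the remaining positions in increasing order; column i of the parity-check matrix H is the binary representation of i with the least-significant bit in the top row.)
Parity bits occupy power-of-2 positions; data bits are at positions {3,5,6,7,9,10,11,12,13,14,15,17,18,19,20,21,22,23,24,25,26,27,28,29,30,31} (1-indexed).
Extract: c[3]=0 c[5]=1 c[6]=0 c[7]=0 c[9]=0 c[10]=0 c[11]=1 c[12]=0 c[13]=1 c[14]=0 c[15]=0 c[17]=0 c[18]=1 c[19]=1 c[20]=1 c[21]=0 c[22]=1 c[23]=1 c[24]=0 c[25]=1 c[26]=1 c[27]=1 c[28]=1 c[29]=1 c[30]=0 c[31]=1
Data = 01000010100011101101111101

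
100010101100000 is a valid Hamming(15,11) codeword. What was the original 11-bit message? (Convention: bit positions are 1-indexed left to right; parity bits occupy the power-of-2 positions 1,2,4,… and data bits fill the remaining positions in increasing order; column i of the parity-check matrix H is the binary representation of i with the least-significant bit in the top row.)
Parity bits occupy power-of-2 positions; data bits are at positions {3,5,6,7,9,10,11,12,13,14,15} (1-indexed).
Extract: c[3]=0 c[5]=1 c[6]=0 c[7]=1 c[9]=1 c[10]=1 c[11]=0 c[12]=0 c[13]=0 c[14]=0 c[15]=0
Data = 01011100000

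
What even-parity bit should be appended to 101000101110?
Sum of data bits: 1+0+1+0+0+0+1+0+1+1+1+0 = 6.
6 mod 2 = 0, so parity bit = 0.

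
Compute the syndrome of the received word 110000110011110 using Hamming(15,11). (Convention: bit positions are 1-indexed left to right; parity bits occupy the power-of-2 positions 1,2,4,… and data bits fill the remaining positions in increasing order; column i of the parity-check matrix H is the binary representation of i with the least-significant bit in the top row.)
Syndrome s = H · r^T (mod 2), r = 110000110011110:
  s[0] = (101010101010101)·(110000110011110) mod 2 = 1+0+0+0+0+0+1+0+0+0+1+0+1+0+0 mod 2 = 0
  s[1] = (011001100110011)·(110000110011110) mod 2 = 0+1+0+0+0+0+1+0+0+0+1+0+0+1+0 mod 2 = 0
  s[2] = (000111100001111)·(110000110011110) mod 2 = 0+0+0+0+0+0+1+0+0+0+0+1+1+1+0 mod 2 = 0
  s[3] = (000000011111111)·(110000110011110) mod 2 = 0+0+0+0+0+0+0+1+0+0+1+1+1+1+0 mod 2 = 1
Syndrome = 0001
Non-zero syndrome: error at position 8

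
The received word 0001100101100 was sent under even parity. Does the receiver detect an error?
Sum of received bits: 0+0+0+1+1+0+0+1+0+1+1+0+0 = 5; 5 mod 2 = 1. Result is 1 ≠ 0 → error detected.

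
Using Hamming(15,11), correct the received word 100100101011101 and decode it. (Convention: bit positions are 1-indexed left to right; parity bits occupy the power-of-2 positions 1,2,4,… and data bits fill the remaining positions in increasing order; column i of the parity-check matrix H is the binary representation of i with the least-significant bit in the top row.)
Syndrome s = H · r^T (mod 2), r = 100100101011101:
  s[0] = (101010101010101)·(100100101011101) mod 2 = 1+0+0+0+0+0+1+0+1+0+1+0+1+0+1 mod 2 = 0
  s[1] = (011001100110011)·(100100101011101) mod 2 = 0+0+0+0+0+0+1+0+0+0+1+0+0+0+1 mod 2 = 1
  s[2] = (000111100001111)·(100100101011101) mod 2 = 0+0+0+1+0+0+1+0+0+0+0+1+1+0+1 mod 2 = 1
  s[3] = (000000011111111)·(100100101011101) mod 2 = 0+0+0+0+0+0+0+0+1+0+1+1+1+0+1 mod 2 = 1
Syndrome = 0111
Column 14 of H equals this syndrome → error at bit 14 (1-indexed).
Flip bit 14: 100100101011101 → 100100101011111
Extract data bits at positions {3,5,6,7,9,10,11,12,13,14,15}: 00011011111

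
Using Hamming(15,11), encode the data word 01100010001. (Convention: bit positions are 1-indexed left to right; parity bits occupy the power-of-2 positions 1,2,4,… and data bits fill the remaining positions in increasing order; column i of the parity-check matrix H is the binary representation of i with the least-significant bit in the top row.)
Codeword c = d · G (mod 2), d = 01100010001:
  c[0] = d·G[:,0] = (01100010001)·(11011010101) mod 2 = 0+1+0+0+0+0+1+0+0+0+1 mod 2 = 1
  c[1] = d·G[:,1] = (01100010001)·(10110110011) mod 2 = 0+0+1+0+0+0+1+0+0+0+1 mod 2 = 1
  c[2] = d·G[:,2] = (01100010001)·(10000000000) mod 2 = 0+0+0+0+0+0+0+0+0+0+0 mod 2 = 0
  c[3] = d·G[:,3] = (01100010001)·(01110001111) mod 2 = 0+1+1+0+0+0+0+0+0+0+1 mod 2 = 1
  c[4] = d·G[:,4] = (01100010001)·(01000000000) mod 2 = 0+1+0+0+0+0+0+0+0+0+0 mod 2 = 1
  c[5] = d·G[:,5] = (01100010001)·(00100000000) mod 2 = 0+0+1+0+0+0+0+0+0+0+0 mod 2 = 1
  c[6] = d·G[:,6] = (01100010001)·(00010000000) mod 2 = 0+0+0+0+0+0+0+0+0+0+0 mod 2 = 0
  c[7] = d·G[:,7] = (01100010001)·(00001111111) mod 2 = 0+0+0+0+0+0+1+0+0+0+1 mod 2 = 0
  c[8] = d·G[:,8] = (01100010001)·(00001000000) mod 2 = 0+0+0+0+0+0+0+0+0+0+0 mod 2 = 0
  c[9] = d·G[:,9] = (01100010001)·(00000100000) mod 2 = 0+0+0+0+0+0+0+0+0+0+0 mod 2 = 0
  c[10] = d·G[:,10] = (01100010001)·(00000010000) mod 2 = 0+0+0+0+0+0+1+0+0+0+0 mod 2 = 1
  c[11] = d·G[:,11] = (01100010001)·(00000001000) mod 2 = 0+0+0+0+0+0+0+0+0+0+0 mod 2 = 0
  c[12] = d·G[:,12] = (01100010001)·(00000000100) mod 2 = 0+0+0+0+0+0+0+0+0+0+0 mod 2 = 0
  c[13] = d·G[:,13] = (01100010001)·(00000000010) mod 2 = 0+0+0+0+0+0+0+0+0+0+0 mod 2 = 0
  c[14] = d·G[:,14] = (01100010001)·(00000000001) mod 2 = 0+0+0+0+0+0+0+0+0+0+1 mod 2 = 1
Codeword = 110111000010001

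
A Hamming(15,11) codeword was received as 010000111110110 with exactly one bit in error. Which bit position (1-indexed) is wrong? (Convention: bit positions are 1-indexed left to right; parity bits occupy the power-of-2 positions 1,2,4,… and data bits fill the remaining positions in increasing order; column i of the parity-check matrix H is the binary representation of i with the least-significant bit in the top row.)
Syndrome s = H · r^T (mod 2), r = 010000111110110:
  s[0] = (101010101010101)·(010000111110110) mod 2 = 0+0+0+0+0+0+1+0+1+0+1+0+1+0+0 mod 2 = 0
  s[1] = (011001100110011)·(010000111110110) mod 2 = 0+1+0+0+0+0+1+0+0+1+1+0+0+1+0 mod 2 = 1
  s[2] = (000111100001111)·(010000111110110) mod 2 = 0+0+0+0+0+0+1+0+0+0+0+0+1+1+0 mod 2 = 1
  s[3] = (000000011111111)·(010000111110110) mod 2 = 0+0+0+0+0+0+0+1+1+1+1+0+1+1+0 mod 2 = 0
Syndrome = 0110
Column i of H is the binary representation of i, so the syndrome is the binary index of the flipped bit.
Read s = 0110 with s[0] as LSB: 0·2^0 + 1·2^1 + 1·2^2 + 0·2^3 = 6.
Error is at bit position 6.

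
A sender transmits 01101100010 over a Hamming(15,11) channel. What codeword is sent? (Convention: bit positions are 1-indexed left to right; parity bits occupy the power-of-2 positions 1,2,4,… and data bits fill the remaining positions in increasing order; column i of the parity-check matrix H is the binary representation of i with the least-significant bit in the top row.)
Codeword c = d · G (mod 2), d = 01101100010:
  c[0] = d·G[:,0] = (01101100010)·(11011010101) mod 2 = 0+1+0+0+1+0+0+0+0+0+0 mod 2 = 0
  c[1] = d·G[:,1] = (01101100010)·(10110110011) mod 2 = 0+0+1+0+0+1+0+0+0+1+0 mod 2 = 1
  c[2] = d·G[:,2] = (01101100010)·(10000000000) mod 2 = 0+0+0+0+0+0+0+0+0+0+0 mod 2 = 0
  c[3] = d·G[:,3] = (01101100010)·(01110001111) mod 2 = 0+1+1+0+0+0+0+0+0+1+0 mod 2 = 1
  c[4] = d·G[:,4] = (01101100010)·(01000000000) mod 2 = 0+1+0+0+0+0+0+0+0+0+0 mod 2 = 1
  c[5] = d·G[:,5] = (01101100010)·(00100000000) mod 2 = 0+0+1+0+0+0+0+0+0+0+0 mod 2 = 1
  c[6] = d·G[:,6] = (01101100010)·(00010000000) mod 2 = 0+0+0+0+0+0+0+0+0+0+0 mod 2 = 0
  c[7] = d·G[:,7] = (01101100010)·(00001111111) mod 2 = 0+0+0+0+1+1+0+0+0+1+0 mod 2 = 1
  c[8] = d·G[:,8] = (01101100010)·(00001000000) mod 2 = 0+0+0+0+1+0+0+0+0+0+0 mod 2 = 1
  c[9] = d·G[:,9] = (01101100010)·(00000100000) mod 2 = 0+0+0+0+0+1+0+0+0+0+0 mod 2 = 1
  c[10] = d·G[:,10] = (01101100010)·(00000010000) mod 2 = 0+0+0+0+0+0+0+0+0+0+0 mod 2 = 0
  c[11] = d·G[:,11] = (01101100010)·(00000001000) mod 2 = 0+0+0+0+0+0+0+0+0+0+0 mod 2 = 0
  c[12] = d·G[:,12] = (01101100010)·(00000000100) mod 2 = 0+0+0+0+0+0+0+0+0+0+0 mod 2 = 0
  c[13] = d·G[:,13] = (01101100010)·(00000000010) mod 2 = 0+0+0+0+0+0+0+0+0+1+0 mod 2 = 1
  c[14] = d·G[:,14] = (01101100010)·(00000000001) mod 2 = 0+0+0+0+0+0+0+0+0+0+0 mod 2 = 0
Codeword = 010111011100010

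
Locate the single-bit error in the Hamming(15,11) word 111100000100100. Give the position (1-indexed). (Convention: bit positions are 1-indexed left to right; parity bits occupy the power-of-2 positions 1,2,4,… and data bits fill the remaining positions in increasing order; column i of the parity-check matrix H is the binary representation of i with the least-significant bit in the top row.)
Syndrome s = H · r^T (mod 2), r = 111100000100100:
  s[0] = (101010101010101)·(111100000100100) mod 2 = 1+0+1+0+0+0+0+0+0+0+0+0+1+0+0 mod 2 = 1
  s[1] = (011001100110011)·(111100000100100) mod 2 = 0+1+1+0+0+0+0+0+0+1+0+0+0+0+0 mod 2 = 1
  s[2] = (000111100001111)·(111100000100100) mod 2 = 0+0+0+1+0+0+0+0+0+0+0+0+1+0+0 mod 2 = 0
  s[3] = (000000011111111)·(111100000100100) mod 2 = 0+0+0+0+0+0+0+0+0+1+0+0+1+0+0 mod 2 = 0
Syndrome = 1100
Column i of H is the binary representation of i, so the syndrome is the binary index of the flipped bit.
Read s = 1100 with s[0] as LSB: 1·2^0 + 1·2^1 + 0·2^2 + 0·2^3 = 3.
Error is at bit position 3.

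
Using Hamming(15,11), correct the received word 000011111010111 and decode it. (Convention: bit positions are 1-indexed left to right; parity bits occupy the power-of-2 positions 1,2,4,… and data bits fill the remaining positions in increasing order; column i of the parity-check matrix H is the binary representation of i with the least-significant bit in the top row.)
Syndrome s = H · r^T (mod 2), r = 000011111010111:
  s[0] = (101010101010101)·(000011111010111) mod 2 = 0+0+0+0+1+0+1+0+1+0+1+0+1+0+1 mod 2 = 0
  s[1] = (011001100110011)·(000011111010111) mod 2 = 0+0+0+0+0+1+1+0+0+0+1+0+0+1+1 mod 2 = 1
  s[2] = (000111100001111)·(000011111010111) mod 2 = 0+0+0+0+1+1+1+0+0+0+0+0+1+1+1 mod 2 = 0
  s[3] = (000000011111111)·(000011111010111) mod 2 = 0+0+0+0+0+0+0+1+1+0+1+0+1+1+1 mod 2 = 0
Syndrome = 0100
Column 2 of H equals this syndrome → error at bit 2 (1-indexed).
Flip bit 2: 000011111010111 → 010011111010111
Extract data bits at positions {3,5,6,7,9,10,11,12,13,14,15}: 01111010111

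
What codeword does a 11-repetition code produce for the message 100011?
Repeat each bit 11× and concatenate:
1→11111111111  0→00000000000  0→00000000000  0→00000000000  1→11111111111  1→11111111111
Codeword = 111111111110000000000000000000000000000000001111111111111111111111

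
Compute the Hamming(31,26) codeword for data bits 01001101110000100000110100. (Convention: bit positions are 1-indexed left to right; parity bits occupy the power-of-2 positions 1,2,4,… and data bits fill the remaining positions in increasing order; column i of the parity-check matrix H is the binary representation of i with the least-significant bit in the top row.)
Codeword c = d · G (mod 2), d = 01001101110000100000110100:
  c[0] = d·G[:,0] = (01001101110000100000110100)·(11011010101101010101010101) mod 2 = 0+1+0+0+1+0+0+0+1+0+0+0+0+0+0+0+0+0+0+0+0+1+0+1+0+0 mod 2 = 1
  c[1] = d·G[:,1] = (01001101110000100000110100)·(10110110011011001100110011) mod 2 = 0+0+0+0+0+1+0+0+0+1+0+0+0+0+0+0+0+0+0+0+1+1+0+0+0+0 mod 2 = 0
  c[2] = d·G[:,2] = (01001101110000100000110100)·(10000000000000000000000000) mod 2 = 0+0+0+0+0+0+0+0+0+0+0+0+0+0+0+0+0+0+0+0+0+0+0+0+0+0 mod 2 = 0
  c[3] = d·G[:,3] = (01001101110000100000110100)·(01110001111000111100001111) mod 2 = 0+1+0+0+0+0+0+1+1+1+0+0+0+0+1+0+0+0+0+0+0+0+0+1+0+0 mod 2 = 0
  c[4] = d·G[:,4] = (01001101110000100000110100)·(01000000000000000000000000) mod 2 = 0+1+0+0+0+0+0+0+0+0+0+0+0+0+0+0+0+0+0+0+0+0+0+0+0+0 mod 2 = 1
  c[5] = d·G[:,5] = (01001101110000100000110100)·(00100000000000000000000000) mod 2 = 0+0+0+0+0+0+0+0+0+0+0+0+0+0+0+0+0+0+0+0+0+0+0+0+0+0 mod 2 = 0
  c[6] = d·G[:,6] = (01001101110000100000110100)·(00010000000000000000000000) mod 2 = 0+0+0+0+0+0+0+0+0+0+0+0+0+0+0+0+0+0+0+0+0+0+0+0+0+0 mod 2 = 0
  c[7] = d·G[:,7] = (01001101110000100000110100)·(00001111111000000011111111) mod 2 = 0+0+0+0+1+1+0+1+1+1+0+0+0+0+0+0+0+0+0+0+1+1+0+1+0+0 mod 2 = 0
  c[8] = d·G[:,8] = (01001101110000100000110100)·(00001000000000000000000000) mod 2 = 0+0+0+0+1+0+0+0+0+0+0+0+0+0+0+0+0+0+0+0+0+0+0+0+0+0 mod 2 = 1
  c[9] = d·G[:,9] = (01001101110000100000110100)·(00000100000000000000000000) mod 2 = 0+0+0+0+0+1+0+0+0+0+0+0+0+0+0+0+0+0+0+0+0+0+0+0+0+0 mod 2 = 1
  c[10] = d·G[:,10] = (01001101110000100000110100)·(00000010000000000000000000) mod 2 = 0+0+0+0+0+0+0+0+0+0+0+0+0+0+0+0+0+0+0+0+0+0+0+0+0+0 mod 2 = 0
  c[11] = d·G[:,11] = (01001101110000100000110100)·(00000001000000000000000000) mod 2 = 0+0+0+0+0+0+0+1+0+0+0+0+0+0+0+0+0+0+0+0+0+0+0+0+0+0 mod 2 = 1
  c[12] = d·G[:,12] = (01001101110000100000110100)·(00000000100000000000000000) mod 2 = 0+0+0+0+0+0+0+0+1+0+0+0+0+0+0+0+0+0+0+0+0+0+0+0+0+0 mod 2 = 1
  c[13] = d·G[:,13] = (01001101110000100000110100)·(00000000010000000000000000) mod 2 = 0+0+0+0+0+0+0+0+0+1+0+0+0+0+0+0+0+0+0+0+0+0+0+0+0+0 mod 2 = 1
  c[14] = d·G[:,14] = (01001101110000100000110100)·(00000000001000000000000000) mod 2 = 0+0+0+0+0+0+0+0+0+0+0+0+0+0+0+0+0+0+0+0+0+0+0+0+0+0 mod 2 = 0
  c[15] = d·G[:,15] = (01001101110000100000110100)·(00000000000111111111111111) mod 2 = 0+0+0+0+0+0+0+0+0+0+0+0+0+0+1+0+0+0+0+0+1+1+0+1+0+0 mod 2 = 0
  c[16] = d·G[:,16] = (01001101110000100000110100)·(00000000000100000000000000) mod 2 = 0+0+0+0+0+0+0+0+0+0+0+0+0+0+0+0+0+0+0+0+0+0+0+0+0+0 mod 2 = 0
  c[17] = d·G[:,17] = (01001101110000100000110100)·(00000000000010000000000000) mod 2 = 0+0+0+0+0+0+0+0+0+0+0+0+0+0+0+0+0+0+0+0+0+0+0+0+0+0 mod 2 = 0
  c[18] = d·G[:,18] = (01001101110000100000110100)·(00000000000001000000000000) mod 2 = 0+0+0+0+0+0+0+0+0+0+0+0+0+0+0+0+0+0+0+0+0+0+0+0+0+0 mod 2 = 0
  c[19] = d·G[:,19] = (01001101110000100000110100)·(00000000000000100000000000) mod 2 = 0+0+0+0+0+0+0+0+0+0+0+0+0+0+1+0+0+0+0+0+0+0+0+0+0+0 mod 2 = 1
  c[20] = d·G[:,20] = (01001101110000100000110100)·(00000000000000010000000000) mod 2 = 0+0+0+0+0+0+0+0+0+0+0+0+0+0+0+0+0+0+0+0+0+0+0+0+0+0 mod 2 = 0
  c[21] = d·G[:,21] = (01001101110000100000110100)·(00000000000000001000000000) mod 2 = 0+0+0+0+0+0+0+0+0+0+0+0+0+0+0+0+0+0+0+0+0+0+0+0+0+0 mod 2 = 0
  c[22] = d·G[:,22] = (01001101110000100000110100)·(00000000000000000100000000) mod 2 = 0+0+0+0+0+0+0+0+0+0+0+0+0+0+0+0+0+0+0+0+0+0+0+0+0+0 mod 2 = 0
  c[23] = d·G[:,23] = (01001101110000100000110100)·(00000000000000000010000000) mod 2 = 0+0+0+0+0+0+0+0+0+0+0+0+0+0+0+0+0+0+0+0+0+0+0+0+0+0 mod 2 = 0
  c[24] = d·G[:,24] = (01001101110000100000110100)·(00000000000000000001000000) mod 2 = 0+0+0+0+0+0+0+0+0+0+0+0+0+0+0+0+0+0+0+0+0+0+0+0+0+0 mod 2 = 0
  c[25] = d·G[:,25] = (01001101110000100000110100)·(00000000000000000000100000) mod 2 = 0+0+0+0+0+0+0+0+0+0+0+0+0+0+0+0+0+0+0+0+1+0+0+0+0+0 mod 2 = 1
  c[26] = d·G[:,26] = (01001101110000100000110100)·(00000000000000000000010000) mod 2 = 0+0+0+0+0+0+0+0+0+0+0+0+0+0+0+0+0+0+0+0+0+1+0+0+0+0 mod 2 = 1
  c[27] = d·G[:,27] = (01001101110000100000110100)·(00000000000000000000001000) mod 2 = 0+0+0+0+0+0+0+0+0+0+0+0+0+0+0+0+0+0+0+0+0+0+0+0+0+0 mod 2 = 0
  c[28] = d·G[:,28] = (01001101110000100000110100)·(00000000000000000000000100) mod 2 = 0+0+0+0+0+0+0+0+0+0+0+0+0+0+0+0+0+0+0+0+0+0+0+1+0+0 mod 2 = 1
  c[29] = d·G[:,29] = (01001101110000100000110100)·(00000000000000000000000010) mod 2 = 0+0+0+0+0+0+0+0+0+0+0+0+0+0+0+0+0+0+0+0+0+0+0+0+0+0 mod 2 = 0
  c[30] = d·G[:,30] = (01001101110000100000110100)·(00000000000000000000000001) mod 2 = 0+0+0+0+0+0+0+0+0+0+0+0+0+0+0+0+0+0+0+0+0+0+0+0+0+0 mod 2 = 0
Codeword = 1000100011011100000100000110100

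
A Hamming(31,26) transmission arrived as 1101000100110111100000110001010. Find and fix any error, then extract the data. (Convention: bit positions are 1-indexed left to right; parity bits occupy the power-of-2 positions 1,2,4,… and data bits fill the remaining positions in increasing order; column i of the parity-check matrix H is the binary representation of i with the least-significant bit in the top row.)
Syndrome s = H · r^T (mod 2), r = 1101000100110111100000110001010:
  s[0] = (1010101010101010101010101010101)·(1101000100110111100000110001010) mod 2 = 1+0+0+0+0+0+0+0+0+0+1+0+0+0+1+0+1+0+0+0+0+0+1+0+0+0+0+0+0+0+0 mod 2 = 1
  s[1] = (0110011001100110011001100110011)·(1101000100110111100000110001010) mod 2 = 0+1+0+0+0+0+0+0+0+0+1+0+0+1+1+0+0+0+0+0+0+0+1+0+0+0+0+0+0+1+0 mod 2 = 0
  s[2] = (0001111000011110000111100001111)·(1101000100110111100000110001010) mod 2 = 0+0+0+1+0+0+0+0+0+0+0+1+0+1+1+0+0+0+0+0+0+0+1+0+0+0+0+1+0+1+0 mod 2 = 1
  s[3] = (0000000111111110000000011111111)·(1101000100110111100000110001010) mod 2 = 0+0+0+0+0+0+0+1+0+0+1+1+0+1+1+0+0+0+0+0+0+0+0+1+0+0+0+1+0+1+0 mod 2 = 0
  s[4] = (0000000000000001111111111111111)·(1101000100110111100000110001010) mod 2 = 0+0+0+0+0+0+0+0+0+0+0+0+0+0+0+1+1+0+0+0+0+0+1+1+0+0+0+1+0+1+0 mod 2 = 0
Syndrome = 10100
Column 5 of H equals this syndrome → error at bit 5 (1-indexed).
Flip bit 5: 1101000100110111100000110001010 → 1101100100110111100000110001010
Extract data bits at positions {3,5,6,7,9,10,11,12,13,14,15,17,18,19,20,21,22,23,24,25,26,27,28,29,30,31}: 01000011011100000110001010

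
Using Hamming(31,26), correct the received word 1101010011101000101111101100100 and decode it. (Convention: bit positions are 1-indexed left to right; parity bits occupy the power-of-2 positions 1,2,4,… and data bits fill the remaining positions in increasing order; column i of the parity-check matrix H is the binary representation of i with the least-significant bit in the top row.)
Syndrome s = H · r^T (mod 2), r = 1101010011101000101111101100100:
  s[0] = (1010101010101010101010101010101)·(1101010011101000101111101100100) mod 2 = 1+0+0+0+0+0+0+0+1+0+1+0+1+0+0+0+1+0+1+0+1+0+1+0+1+0+0+0+1+0+0 mod 2 = 0
  s[1] = (0110011001100110011001100110011)·(1101010011101000101111101100100) mod 2 = 0+1+0+0+0+1+0+0+0+1+1+0+0+0+0+0+0+0+1+0+0+1+1+0+0+1+0+0+0+0+0 mod 2 = 0
  s[2] = (0001111000011110000111100001111)·(1101010011101000101111101100100) mod 2 = 0+0+0+1+0+1+0+0+0+0+0+0+1+0+0+0+0+0+0+1+1+1+1+0+0+0+0+0+1+0+0 mod 2 = 0
  s[3] = (0000000111111110000000011111111)·(1101010011101000101111101100100) mod 2 = 0+0+0+0+0+0+0+0+1+1+1+0+1+0+0+0+0+0+0+0+0+0+0+0+1+1+0+0+1+0+0 mod 2 = 1
  s[4] = (0000000000000001111111111111111)·(1101010011101000101111101100100) mod 2 = 0+0+0+0+0+0+0+0+0+0+0+0+0+0+0+0+1+0+1+1+1+1+1+0+1+1+0+0+1+0+0 mod 2 = 1
Syndrome = 00011
Column 24 of H equals this syndrome → error at bit 24 (1-indexed).
Flip bit 24: 1101010011101000101111101100100 → 1101010011101000101111111100100
Extract data bits at positions {3,5,6,7,9,10,11,12,13,14,15,17,18,19,20,21,22,23,24,25,26,27,28,29,30,31}: 00101110100101111111100100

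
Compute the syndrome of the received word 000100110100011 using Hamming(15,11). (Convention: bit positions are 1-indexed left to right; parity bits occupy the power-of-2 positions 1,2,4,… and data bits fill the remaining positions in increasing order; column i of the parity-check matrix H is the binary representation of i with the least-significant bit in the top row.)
Syndrome s = H · r^T (mod 2), r = 000100110100011:
  s[0] = (101010101010101)·(000100110100011) mod 2 = 0+0+0+0+0+0+1+0+0+0+0+0+0+0+1 mod 2 = 0
  s[1] = (011001100110011)·(000100110100011) mod 2 = 0+0+0+0+0+0+1+0+0+1+0+0+0+1+1 mod 2 = 0
  s[2] = (000111100001111)·(000100110100011) mod 2 = 0+0+0+1+0+0+1+0+0+0+0+0+0+1+1 mod 2 = 0
  s[3] = (000000011111111)·(000100110100011) mod 2 = 0+0+0+0+0+0+0+1+0+1+0+0+0+1+1 mod 2 = 0
Syndrome = 0000
s = 0: no error detected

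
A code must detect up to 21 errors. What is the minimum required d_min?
Detecting e errors requires d_min ≥ e + 1 = 21 + 1 = 22.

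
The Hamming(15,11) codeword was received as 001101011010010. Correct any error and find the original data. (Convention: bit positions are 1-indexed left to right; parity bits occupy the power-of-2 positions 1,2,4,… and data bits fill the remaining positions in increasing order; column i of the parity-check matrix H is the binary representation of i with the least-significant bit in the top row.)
Syndrome s = H · r^T (mod 2), r = 001101011010010:
  s[0] = (101010101010101)·(001101011010010) mod 2 = 0+0+1+0+0+0+0+0+1+0+1+0+0+0+0 mod 2 = 1
  s[1] = (011001100110011)·(001101011010010) mod 2 = 0+0+1+0+0+1+0+0+0+0+1+0+0+1+0 mod 2 = 0
  s[2] = (000111100001111)·(001101011010010) mod 2 = 0+0+0+1+0+1+0+0+0+0+0+0+0+1+0 mod 2 = 1
  s[3] = (000000011111111)·(001101011010010) mod 2 = 0+0+0+0+0+0+0+1+1+0+1+0+0+1+0 mod 2 = 0
Syndrome = 1010
Column 5 of H equals this syndrome → error at bit 5 (1-indexed).
Flip bit 5: 001101011010010 → 001111011010010
Extract data bits at positions {3,5,6,7,9,10,11,12,13,14,15}: 11101010010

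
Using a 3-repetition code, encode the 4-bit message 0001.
Repeat each bit 3× and concatenate:
0→000  0→000  0→000  1→111
Codeword = 000000000111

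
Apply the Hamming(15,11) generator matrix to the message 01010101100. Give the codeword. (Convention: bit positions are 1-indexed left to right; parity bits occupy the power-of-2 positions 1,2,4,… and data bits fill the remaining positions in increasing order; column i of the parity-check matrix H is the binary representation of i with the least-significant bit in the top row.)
Codeword c = d · G (mod 2), d = 01010101100:
  c[0] = d·G[:,0] = (01010101100)·(11011010101) mod 2 = 0+1+0+1+0+0+0+0+1+0+0 mod 2 = 1
  c[1] = d·G[:,1] = (01010101100)·(10110110011) mod 2 = 0+0+0+1+0+1+0+0+0+0+0 mod 2 = 0
  c[2] = d·G[:,2] = (01010101100)·(10000000000) mod 2 = 0+0+0+0+0+0+0+0+0+0+0 mod 2 = 0
  c[3] = d·G[:,3] = (01010101100)·(01110001111) mod 2 = 0+1+0+1+0+0+0+1+1+0+0 mod 2 = 0
  c[4] = d·G[:,4] = (01010101100)·(01000000000) mod 2 = 0+1+0+0+0+0+0+0+0+0+0 mod 2 = 1
  c[5] = d·G[:,5] = (01010101100)·(00100000000) mod 2 = 0+0+0+0+0+0+0+0+0+0+0 mod 2 = 0
  c[6] = d·G[:,6] = (01010101100)·(00010000000) mod 2 = 0+0+0+1+0+0+0+0+0+0+0 mod 2 = 1
  c[7] = d·G[:,7] = (01010101100)·(00001111111) mod 2 = 0+0+0+0+0+1+0+1+1+0+0 mod 2 = 1
  c[8] = d·G[:,8] = (01010101100)·(00001000000) mod 2 = 0+0+0+0+0+0+0+0+0+0+0 mod 2 = 0
  c[9] = d·G[:,9] = (01010101100)·(00000100000) mod 2 = 0+0+0+0+0+1+0+0+0+0+0 mod 2 = 1
  c[10] = d·G[:,10] = (01010101100)·(00000010000) mod 2 = 0+0+0+0+0+0+0+0+0+0+0 mod 2 = 0
  c[11] = d·G[:,11] = (01010101100)·(00000001000) mod 2 = 0+0+0+0+0+0+0+1+0+0+0 mod 2 = 1
  c[12] = d·G[:,12] = (01010101100)·(00000000100) mod 2 = 0+0+0+0+0+0+0+0+1+0+0 mod 2 = 1
  c[13] = d·G[:,13] = (01010101100)·(00000000010) mod 2 = 0+0+0+0+0+0+0+0+0+0+0 mod 2 = 0
  c[14] = d·G[:,14] = (01010101100)·(00000000001) mod 2 = 0+0+0+0+0+0+0+0+0+0+0 mod 2 = 0
Codeword = 100010110101100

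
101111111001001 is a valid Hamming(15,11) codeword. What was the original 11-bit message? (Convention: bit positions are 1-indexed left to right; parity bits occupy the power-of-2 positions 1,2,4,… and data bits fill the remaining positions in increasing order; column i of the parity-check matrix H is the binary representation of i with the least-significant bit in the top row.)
Parity bits occupy power-of-2 positions; data bits are at positions {3,5,6,7,9,10,11,12,13,14,15} (1-indexed).
Extract: c[3]=1 c[5]=1 c[6]=1 c[7]=1 c[9]=1 c[10]=0 c[11]=0 c[12]=1 c[13]=0 c[14]=0 c[15]=1
Data = 11111001001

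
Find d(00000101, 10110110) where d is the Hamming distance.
XOR = 10110011, count of 1s = 5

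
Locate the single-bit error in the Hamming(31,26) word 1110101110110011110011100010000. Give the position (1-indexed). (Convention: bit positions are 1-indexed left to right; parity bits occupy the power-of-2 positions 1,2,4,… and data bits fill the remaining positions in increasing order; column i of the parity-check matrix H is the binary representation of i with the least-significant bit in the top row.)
Syndrome s = H · r^T (mod 2), r = 1110101110110011110011100010000:
  s[0] = (1010101010101010101010101010101)·(1110101110110011110011100010000) mod 2 = 1+0+1+0+1+0+1+0+1+0+1+0+0+0+1+0+1+0+0+0+1+0+1+0+0+0+1+0+0+0+0 mod 2 = 1
  s[1] = (0110011001100110011001100110011)·(1110101110110011110011100010000) mod 2 = 0+1+1+0+0+0+1+0+0+0+1+0+0+0+1+0+0+1+0+0+0+1+1+0+0+0+1+0+0+0+0 mod 2 = 1
  s[2] = (0001111000011110000111100001111)·(1110101110110011110011100010000) mod 2 = 0+0+0+0+1+0+1+0+0+0+0+1+0+0+1+0+0+0+0+0+1+1+1+0+0+0+0+0+0+0+0 mod 2 = 1
  s[3] = (0000000111111110000000011111111)·(1110101110110011110011100010000) mod 2 = 0+0+0+0+0+0+0+1+1+0+1+1+0+0+1+0+0+0+0+0+0+0+0+0+0+0+1+0+0+0+0 mod 2 = 0
  s[4] = (0000000000000001111111111111111)·(1110101110110011110011100010000) mod 2 = 0+0+0+0+0+0+0+0+0+0+0+0+0+0+0+1+1+1+0+0+1+1+1+0+0+0+1+0+0+0+0 mod 2 = 1
Syndrome = 11101
Column i of H is the binary representation of i, so the syndrome is the binary index of the flipped bit.
Read s = 11101 with s[0] as LSB: 1·2^0 + 1·2^1 + 1·2^2 + 0·2^3 + 1·2^4 = 23.
Error is at bit position 23.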